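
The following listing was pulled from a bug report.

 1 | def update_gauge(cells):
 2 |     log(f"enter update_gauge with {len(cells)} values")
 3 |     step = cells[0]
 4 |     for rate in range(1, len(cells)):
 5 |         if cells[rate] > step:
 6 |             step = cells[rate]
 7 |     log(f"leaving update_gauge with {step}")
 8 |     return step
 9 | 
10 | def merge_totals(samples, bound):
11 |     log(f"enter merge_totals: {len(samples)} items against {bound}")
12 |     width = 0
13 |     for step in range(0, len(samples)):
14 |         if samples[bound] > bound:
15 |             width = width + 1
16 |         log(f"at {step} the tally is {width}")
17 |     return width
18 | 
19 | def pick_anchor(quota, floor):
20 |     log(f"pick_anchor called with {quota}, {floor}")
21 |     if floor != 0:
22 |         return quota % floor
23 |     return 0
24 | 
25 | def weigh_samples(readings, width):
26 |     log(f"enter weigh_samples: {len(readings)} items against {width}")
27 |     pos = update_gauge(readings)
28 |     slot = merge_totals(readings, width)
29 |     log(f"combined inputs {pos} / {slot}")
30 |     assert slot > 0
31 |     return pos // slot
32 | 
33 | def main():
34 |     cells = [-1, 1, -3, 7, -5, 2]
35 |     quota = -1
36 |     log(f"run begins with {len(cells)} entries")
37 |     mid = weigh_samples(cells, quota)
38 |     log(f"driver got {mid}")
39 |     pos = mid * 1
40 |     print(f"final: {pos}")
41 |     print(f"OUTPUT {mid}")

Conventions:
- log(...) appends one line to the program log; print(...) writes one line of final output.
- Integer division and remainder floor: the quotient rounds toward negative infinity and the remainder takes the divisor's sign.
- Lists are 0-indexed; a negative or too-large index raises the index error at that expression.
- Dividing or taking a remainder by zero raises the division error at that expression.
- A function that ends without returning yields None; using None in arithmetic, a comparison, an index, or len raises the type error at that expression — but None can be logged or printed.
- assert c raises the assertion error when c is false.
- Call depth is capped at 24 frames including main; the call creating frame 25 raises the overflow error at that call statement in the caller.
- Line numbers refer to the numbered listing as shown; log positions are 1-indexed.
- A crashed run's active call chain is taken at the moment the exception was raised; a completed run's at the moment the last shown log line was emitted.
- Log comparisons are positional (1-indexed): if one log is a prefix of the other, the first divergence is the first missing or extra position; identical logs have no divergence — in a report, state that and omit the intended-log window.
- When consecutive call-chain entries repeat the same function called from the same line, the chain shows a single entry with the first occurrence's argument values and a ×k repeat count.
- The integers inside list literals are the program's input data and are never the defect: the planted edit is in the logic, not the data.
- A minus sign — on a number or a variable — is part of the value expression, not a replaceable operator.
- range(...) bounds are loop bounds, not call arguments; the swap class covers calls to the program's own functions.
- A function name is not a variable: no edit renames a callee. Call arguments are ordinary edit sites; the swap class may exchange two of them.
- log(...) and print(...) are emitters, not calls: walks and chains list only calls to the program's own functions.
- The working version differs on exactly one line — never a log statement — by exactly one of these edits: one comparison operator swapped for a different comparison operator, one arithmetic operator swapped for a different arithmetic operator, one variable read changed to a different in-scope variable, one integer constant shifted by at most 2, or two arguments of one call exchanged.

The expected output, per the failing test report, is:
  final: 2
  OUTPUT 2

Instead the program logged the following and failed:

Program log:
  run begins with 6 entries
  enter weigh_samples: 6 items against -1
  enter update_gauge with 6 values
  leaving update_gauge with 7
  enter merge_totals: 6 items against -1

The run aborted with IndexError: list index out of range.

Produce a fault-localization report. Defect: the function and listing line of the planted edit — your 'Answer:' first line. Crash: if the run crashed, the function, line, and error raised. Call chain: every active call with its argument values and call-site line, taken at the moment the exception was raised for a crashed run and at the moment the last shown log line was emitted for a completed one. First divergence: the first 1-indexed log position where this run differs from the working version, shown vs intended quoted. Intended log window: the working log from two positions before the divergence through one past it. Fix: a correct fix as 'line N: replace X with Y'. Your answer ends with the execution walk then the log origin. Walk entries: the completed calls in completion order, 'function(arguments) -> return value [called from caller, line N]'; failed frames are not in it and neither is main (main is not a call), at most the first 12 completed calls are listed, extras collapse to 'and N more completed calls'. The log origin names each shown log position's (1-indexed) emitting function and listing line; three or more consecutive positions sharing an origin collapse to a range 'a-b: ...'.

Answer: the defect is in merge_totals at line 14.
The tell: Only 5 log lines were emitted before the run died; the intended continuation was 'at 0 the tally is 0'.
Crash: merge_totals, line 14, IndexError.
Call chain: main -> weigh_samples([-1, 1, -3, 7, -5, 2], -1) (called at line 37) -> merge_totals([-1, 1, -3, 7, -5, 2], -1) (called at line 28).
First divergence: position 6 — after 5 matching lines the faulty run goes silent; intended next line 'at 0 the tally is 0'.
Intended log window:
  4: leaving update_gauge with 7
  5: enter merge_totals: 6 items against -1
  6: at 0 the tally is 0
  7: at 1 the tally is 1
Execution walk:
  update_gauge([-1, 1, -3, 7, -5, 2]) -> 7  [called from weigh_samples, line 27]
Log origins:
  1: from main, line 36
  2: from weigh_samples, line 26
  3: from update_gauge, line 2
  4: from update_gauge, line 7
  5: from merge_totals, line 11
A correct fix: line 14: replace `samples[bound]` with `samples[step]`.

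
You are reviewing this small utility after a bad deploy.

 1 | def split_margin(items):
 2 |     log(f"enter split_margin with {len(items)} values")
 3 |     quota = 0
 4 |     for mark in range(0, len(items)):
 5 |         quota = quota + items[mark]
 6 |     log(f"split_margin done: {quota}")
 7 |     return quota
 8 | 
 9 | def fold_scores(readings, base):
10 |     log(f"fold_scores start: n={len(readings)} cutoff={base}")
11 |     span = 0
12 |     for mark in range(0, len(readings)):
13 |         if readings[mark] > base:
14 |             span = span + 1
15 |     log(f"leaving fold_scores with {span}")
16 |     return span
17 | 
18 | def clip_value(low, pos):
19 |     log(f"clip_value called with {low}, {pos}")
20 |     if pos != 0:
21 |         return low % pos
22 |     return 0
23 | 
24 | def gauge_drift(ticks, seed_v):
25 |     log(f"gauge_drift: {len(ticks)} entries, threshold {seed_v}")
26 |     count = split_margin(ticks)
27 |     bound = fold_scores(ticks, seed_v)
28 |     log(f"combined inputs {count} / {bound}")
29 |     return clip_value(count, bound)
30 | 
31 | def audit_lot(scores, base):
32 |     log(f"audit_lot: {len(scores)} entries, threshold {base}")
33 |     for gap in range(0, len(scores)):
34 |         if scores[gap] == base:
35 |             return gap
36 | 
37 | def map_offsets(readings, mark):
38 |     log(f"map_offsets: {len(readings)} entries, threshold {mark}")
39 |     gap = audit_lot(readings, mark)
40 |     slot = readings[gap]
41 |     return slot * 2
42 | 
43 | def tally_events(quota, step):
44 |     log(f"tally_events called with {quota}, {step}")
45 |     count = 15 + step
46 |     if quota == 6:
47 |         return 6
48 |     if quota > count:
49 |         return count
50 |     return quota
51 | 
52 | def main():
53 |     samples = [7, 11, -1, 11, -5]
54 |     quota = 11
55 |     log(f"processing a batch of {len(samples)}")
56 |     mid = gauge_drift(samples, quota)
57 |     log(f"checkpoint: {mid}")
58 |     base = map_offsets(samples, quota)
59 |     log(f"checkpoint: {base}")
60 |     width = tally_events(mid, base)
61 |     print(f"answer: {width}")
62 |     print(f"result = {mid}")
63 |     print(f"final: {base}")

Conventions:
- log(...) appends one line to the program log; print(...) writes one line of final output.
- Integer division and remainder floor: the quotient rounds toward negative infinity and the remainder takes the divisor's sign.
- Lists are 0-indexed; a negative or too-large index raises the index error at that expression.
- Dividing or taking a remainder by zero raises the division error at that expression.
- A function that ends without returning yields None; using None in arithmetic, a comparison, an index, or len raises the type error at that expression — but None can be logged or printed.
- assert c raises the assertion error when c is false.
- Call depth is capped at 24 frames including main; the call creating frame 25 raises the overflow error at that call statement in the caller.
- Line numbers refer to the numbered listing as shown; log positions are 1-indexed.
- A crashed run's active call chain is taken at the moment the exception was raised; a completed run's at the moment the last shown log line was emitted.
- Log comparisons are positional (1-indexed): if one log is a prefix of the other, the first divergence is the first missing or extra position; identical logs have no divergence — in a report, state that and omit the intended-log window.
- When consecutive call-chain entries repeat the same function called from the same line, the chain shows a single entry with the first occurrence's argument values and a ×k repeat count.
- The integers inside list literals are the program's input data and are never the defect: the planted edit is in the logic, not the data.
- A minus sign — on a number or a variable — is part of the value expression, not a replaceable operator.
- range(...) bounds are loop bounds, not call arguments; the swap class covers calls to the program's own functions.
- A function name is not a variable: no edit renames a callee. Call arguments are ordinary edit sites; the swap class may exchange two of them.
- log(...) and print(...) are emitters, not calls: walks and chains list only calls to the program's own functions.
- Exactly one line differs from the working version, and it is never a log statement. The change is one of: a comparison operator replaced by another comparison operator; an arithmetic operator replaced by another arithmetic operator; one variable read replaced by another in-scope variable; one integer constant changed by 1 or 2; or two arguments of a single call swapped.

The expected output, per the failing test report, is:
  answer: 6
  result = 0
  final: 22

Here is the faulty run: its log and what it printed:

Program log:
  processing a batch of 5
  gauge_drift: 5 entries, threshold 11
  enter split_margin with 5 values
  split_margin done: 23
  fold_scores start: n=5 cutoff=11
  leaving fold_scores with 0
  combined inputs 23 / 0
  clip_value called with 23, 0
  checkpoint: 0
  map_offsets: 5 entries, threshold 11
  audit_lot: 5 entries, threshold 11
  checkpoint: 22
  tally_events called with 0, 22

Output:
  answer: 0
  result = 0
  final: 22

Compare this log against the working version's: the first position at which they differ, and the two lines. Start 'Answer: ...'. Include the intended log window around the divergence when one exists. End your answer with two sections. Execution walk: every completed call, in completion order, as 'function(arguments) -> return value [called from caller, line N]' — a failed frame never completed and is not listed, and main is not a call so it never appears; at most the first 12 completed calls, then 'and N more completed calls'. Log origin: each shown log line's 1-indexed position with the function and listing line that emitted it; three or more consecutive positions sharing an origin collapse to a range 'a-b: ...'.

Answer: there is none — every log position agrees.
Execution walk:
  split_margin([7, 11, -1, 11, -5]) -> 23  [called from gauge_drift, line 26]
  fold_scores([7, 11, -1, 11, -5], 11) -> 0  [called from gauge_drift, line 27]
  clip_value(23, 0) -> 0  [called from gauge_drift, line 29]
  gauge_drift([7, 11, -1, 11, -5], 11) -> 0  [called from main, line 56]
  audit_lot([7, 11, -1, 11, -5], 11) -> 1  [called from map_offsets, line 39]
  map_offsets([7, 11, -1, 11, -5], 11) -> 22  [called from main, line 58]
  tally_events(0, 22) -> 0  [called from main, line 60]
Origin of each log line:
  1: from main, line 55
  2: from gauge_drift, line 25
  3: from split_margin, line 2
  4: from split_margin, line 6
  5: from fold_scores, line 10
  6: from fold_scores, line 15
  7: from gauge_drift, line 28
  8: from clip_value, line 19
  9: from main, line 57
  10: from map_offsets, line 38
  11: from audit_lot, line 32
  12: from main, line 59
  13: from tally_events, line 44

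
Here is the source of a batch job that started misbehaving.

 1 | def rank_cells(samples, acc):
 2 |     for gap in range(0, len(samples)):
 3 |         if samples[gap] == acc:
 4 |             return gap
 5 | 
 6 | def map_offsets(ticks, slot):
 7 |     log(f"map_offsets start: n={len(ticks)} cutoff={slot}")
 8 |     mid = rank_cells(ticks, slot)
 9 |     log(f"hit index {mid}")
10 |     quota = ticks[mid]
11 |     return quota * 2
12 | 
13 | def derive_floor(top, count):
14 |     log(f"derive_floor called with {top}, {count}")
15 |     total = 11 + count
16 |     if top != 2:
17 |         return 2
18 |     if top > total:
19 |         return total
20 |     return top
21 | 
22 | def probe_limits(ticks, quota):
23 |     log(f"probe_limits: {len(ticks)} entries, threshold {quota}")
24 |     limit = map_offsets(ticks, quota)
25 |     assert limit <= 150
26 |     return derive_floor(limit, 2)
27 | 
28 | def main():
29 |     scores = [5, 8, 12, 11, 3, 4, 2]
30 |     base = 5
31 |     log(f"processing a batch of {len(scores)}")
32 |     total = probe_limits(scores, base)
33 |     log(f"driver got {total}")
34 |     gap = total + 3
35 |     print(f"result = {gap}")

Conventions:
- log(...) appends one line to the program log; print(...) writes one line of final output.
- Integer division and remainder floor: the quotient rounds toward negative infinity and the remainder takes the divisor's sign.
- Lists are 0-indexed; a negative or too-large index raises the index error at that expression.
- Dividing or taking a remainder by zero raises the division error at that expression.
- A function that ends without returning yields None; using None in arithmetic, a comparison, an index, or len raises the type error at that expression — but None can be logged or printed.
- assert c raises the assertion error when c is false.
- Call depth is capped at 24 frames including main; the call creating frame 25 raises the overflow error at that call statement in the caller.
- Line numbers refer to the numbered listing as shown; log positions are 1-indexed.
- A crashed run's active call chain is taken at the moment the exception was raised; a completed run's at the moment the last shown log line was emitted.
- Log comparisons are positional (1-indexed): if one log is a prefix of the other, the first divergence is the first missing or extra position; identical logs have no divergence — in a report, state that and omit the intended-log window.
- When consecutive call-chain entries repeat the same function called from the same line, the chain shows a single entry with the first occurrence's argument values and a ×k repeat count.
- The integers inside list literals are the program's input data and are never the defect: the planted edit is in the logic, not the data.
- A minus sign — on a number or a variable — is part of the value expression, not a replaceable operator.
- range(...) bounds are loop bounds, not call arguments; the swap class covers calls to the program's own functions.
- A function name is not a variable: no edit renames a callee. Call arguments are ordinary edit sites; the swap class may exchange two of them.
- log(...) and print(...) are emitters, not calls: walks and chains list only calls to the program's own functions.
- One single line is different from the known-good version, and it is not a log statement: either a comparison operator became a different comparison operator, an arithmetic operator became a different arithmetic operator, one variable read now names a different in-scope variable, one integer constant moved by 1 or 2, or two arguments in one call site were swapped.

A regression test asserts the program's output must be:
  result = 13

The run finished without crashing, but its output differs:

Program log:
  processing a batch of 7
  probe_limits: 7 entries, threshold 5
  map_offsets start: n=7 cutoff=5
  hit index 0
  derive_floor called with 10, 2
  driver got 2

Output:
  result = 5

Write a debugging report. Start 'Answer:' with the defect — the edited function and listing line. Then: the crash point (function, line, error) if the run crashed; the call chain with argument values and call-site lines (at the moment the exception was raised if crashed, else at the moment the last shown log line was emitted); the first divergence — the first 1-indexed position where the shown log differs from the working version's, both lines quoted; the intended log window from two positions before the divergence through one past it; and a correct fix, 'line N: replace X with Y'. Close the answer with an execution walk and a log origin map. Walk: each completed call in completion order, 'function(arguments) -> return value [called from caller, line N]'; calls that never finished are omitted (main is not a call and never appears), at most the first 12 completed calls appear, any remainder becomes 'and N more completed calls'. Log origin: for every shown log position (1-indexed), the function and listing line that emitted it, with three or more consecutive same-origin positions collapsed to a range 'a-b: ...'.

Answer: the defect is in derive_floor at line 16.
Core observation: Log line 6 is where behavior first shows: 'driver got 2' appears instead of 'driver got 10'.
Call chain: main.
First divergence: position 6 — the shown line 'driver got 2' should read 'driver got 10'.
Intended log window:
  4: hit index 0
  5: derive_floor called with 10, 2
  6: driver got 10
Execution walk:
  rank_cells([5, 8, 12, 11, 3, 4, 2], 5) -> 0  [called from map_offsets, line 8]
  map_offsets([5, 8, 12, 11, 3, 4, 2], 5) -> 10  [called from probe_limits, line 24]
  derive_floor(10, 2) -> 2  [called from probe_limits, line 26]
  probe_limits([5, 8, 12, 11, 3, 4, 2], 5) -> 2  [called from main, line 32]
Log line origins:
  1: emitted by main (line 31)
  2: emitted by probe_limits (line 23)
  3: emitted by map_offsets (line 7)
  4: emitted by map_offsets (line 9)
  5: emitted by derive_floor (line 14)
  6: emitted by main (line 33)
A correct fix: line 16: replace `!=` with `<`.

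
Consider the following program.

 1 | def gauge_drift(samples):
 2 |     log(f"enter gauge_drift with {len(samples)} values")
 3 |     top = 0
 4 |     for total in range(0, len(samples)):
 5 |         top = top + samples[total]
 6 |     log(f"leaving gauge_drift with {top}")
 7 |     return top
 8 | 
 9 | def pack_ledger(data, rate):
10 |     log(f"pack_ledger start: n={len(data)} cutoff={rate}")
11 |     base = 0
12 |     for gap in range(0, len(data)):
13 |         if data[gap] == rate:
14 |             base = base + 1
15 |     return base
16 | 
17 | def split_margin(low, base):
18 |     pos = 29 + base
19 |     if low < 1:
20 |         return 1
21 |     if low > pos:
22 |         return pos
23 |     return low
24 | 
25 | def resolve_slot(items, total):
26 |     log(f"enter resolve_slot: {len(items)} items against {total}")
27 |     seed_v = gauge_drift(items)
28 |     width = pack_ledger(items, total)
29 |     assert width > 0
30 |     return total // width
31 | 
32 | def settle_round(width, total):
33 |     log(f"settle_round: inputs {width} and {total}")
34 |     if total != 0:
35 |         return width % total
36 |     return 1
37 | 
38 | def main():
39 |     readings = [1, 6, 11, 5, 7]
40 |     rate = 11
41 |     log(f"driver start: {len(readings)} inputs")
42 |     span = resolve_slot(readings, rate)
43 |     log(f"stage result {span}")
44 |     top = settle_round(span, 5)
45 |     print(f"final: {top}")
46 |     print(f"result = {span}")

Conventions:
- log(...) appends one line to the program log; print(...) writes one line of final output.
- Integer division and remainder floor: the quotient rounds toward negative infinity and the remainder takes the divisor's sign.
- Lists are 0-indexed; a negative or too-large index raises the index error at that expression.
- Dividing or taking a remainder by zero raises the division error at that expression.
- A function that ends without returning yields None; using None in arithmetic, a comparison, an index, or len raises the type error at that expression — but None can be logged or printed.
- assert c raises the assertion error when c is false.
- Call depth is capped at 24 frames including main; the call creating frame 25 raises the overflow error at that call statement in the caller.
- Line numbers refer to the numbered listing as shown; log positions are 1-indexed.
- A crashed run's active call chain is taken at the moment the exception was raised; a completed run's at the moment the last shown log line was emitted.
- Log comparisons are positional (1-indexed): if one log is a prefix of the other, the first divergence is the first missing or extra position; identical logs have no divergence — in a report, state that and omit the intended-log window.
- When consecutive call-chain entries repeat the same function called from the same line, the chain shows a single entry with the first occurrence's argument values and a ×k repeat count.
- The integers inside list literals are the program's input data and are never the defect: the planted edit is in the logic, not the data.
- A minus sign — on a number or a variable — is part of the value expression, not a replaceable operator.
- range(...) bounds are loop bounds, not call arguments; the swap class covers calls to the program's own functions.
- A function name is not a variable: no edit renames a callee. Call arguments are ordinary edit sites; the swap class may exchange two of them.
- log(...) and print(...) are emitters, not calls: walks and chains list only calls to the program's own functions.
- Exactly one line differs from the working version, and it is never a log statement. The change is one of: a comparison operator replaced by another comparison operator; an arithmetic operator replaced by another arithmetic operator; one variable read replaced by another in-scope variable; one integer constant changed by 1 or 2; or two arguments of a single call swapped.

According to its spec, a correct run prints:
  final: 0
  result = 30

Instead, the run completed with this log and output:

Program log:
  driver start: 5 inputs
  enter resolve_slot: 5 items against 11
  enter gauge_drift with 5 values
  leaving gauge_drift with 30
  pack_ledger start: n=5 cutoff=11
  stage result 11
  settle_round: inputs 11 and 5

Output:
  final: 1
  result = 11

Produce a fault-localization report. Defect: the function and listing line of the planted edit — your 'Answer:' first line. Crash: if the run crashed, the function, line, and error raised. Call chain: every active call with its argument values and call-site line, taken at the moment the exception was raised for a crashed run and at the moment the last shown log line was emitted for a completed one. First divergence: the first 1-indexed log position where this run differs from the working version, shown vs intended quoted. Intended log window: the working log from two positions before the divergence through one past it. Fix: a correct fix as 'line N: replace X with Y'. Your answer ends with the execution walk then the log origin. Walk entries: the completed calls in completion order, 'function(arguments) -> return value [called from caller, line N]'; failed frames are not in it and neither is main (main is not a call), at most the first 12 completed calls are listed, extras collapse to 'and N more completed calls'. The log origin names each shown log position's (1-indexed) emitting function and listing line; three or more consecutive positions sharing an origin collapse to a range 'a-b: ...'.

Answer: the defect is in resolve_slot at line 30.
Core observation: The earliest visible damage is log position 6 — 'stage result 11' rather than the intended 'stage result 30'.
Call chain: main -> settle_round(11, 5) (called at line 44).
First divergence: position 6 — shown 'stage result 11', intended 'stage result 30'.
Intended log window:
  4: leaving gauge_drift with 30
  5: pack_ledger start: n=5 cutoff=11
  6: stage result 30
  7: settle_round: inputs 30 and 5
Execution walk:
  gauge_drift([1, 6, 11, 5, 7]) -> 30  [called from resolve_slot, line 27]
  pack_ledger([1, 6, 11, 5, 7], 11) -> 1  [called from resolve_slot, line 28]
  resolve_slot([1, 6, 11, 5, 7], 11) -> 11  [called from main, line 42]
  settle_round(11, 5) -> 1  [called from main, line 44]
Log line origins:
  1: emitted by main (line 41)
  2: emitted by resolve_slot (line 26)
  3: emitted by gauge_drift (line 2)
  4: emitted by gauge_drift (line 6)
  5: emitted by pack_ledger (line 10)
  6: emitted by main (line 43)
  7: emitted by settle_round (line 33)
A correct fix: line 30: replace `total` with `seed_v`.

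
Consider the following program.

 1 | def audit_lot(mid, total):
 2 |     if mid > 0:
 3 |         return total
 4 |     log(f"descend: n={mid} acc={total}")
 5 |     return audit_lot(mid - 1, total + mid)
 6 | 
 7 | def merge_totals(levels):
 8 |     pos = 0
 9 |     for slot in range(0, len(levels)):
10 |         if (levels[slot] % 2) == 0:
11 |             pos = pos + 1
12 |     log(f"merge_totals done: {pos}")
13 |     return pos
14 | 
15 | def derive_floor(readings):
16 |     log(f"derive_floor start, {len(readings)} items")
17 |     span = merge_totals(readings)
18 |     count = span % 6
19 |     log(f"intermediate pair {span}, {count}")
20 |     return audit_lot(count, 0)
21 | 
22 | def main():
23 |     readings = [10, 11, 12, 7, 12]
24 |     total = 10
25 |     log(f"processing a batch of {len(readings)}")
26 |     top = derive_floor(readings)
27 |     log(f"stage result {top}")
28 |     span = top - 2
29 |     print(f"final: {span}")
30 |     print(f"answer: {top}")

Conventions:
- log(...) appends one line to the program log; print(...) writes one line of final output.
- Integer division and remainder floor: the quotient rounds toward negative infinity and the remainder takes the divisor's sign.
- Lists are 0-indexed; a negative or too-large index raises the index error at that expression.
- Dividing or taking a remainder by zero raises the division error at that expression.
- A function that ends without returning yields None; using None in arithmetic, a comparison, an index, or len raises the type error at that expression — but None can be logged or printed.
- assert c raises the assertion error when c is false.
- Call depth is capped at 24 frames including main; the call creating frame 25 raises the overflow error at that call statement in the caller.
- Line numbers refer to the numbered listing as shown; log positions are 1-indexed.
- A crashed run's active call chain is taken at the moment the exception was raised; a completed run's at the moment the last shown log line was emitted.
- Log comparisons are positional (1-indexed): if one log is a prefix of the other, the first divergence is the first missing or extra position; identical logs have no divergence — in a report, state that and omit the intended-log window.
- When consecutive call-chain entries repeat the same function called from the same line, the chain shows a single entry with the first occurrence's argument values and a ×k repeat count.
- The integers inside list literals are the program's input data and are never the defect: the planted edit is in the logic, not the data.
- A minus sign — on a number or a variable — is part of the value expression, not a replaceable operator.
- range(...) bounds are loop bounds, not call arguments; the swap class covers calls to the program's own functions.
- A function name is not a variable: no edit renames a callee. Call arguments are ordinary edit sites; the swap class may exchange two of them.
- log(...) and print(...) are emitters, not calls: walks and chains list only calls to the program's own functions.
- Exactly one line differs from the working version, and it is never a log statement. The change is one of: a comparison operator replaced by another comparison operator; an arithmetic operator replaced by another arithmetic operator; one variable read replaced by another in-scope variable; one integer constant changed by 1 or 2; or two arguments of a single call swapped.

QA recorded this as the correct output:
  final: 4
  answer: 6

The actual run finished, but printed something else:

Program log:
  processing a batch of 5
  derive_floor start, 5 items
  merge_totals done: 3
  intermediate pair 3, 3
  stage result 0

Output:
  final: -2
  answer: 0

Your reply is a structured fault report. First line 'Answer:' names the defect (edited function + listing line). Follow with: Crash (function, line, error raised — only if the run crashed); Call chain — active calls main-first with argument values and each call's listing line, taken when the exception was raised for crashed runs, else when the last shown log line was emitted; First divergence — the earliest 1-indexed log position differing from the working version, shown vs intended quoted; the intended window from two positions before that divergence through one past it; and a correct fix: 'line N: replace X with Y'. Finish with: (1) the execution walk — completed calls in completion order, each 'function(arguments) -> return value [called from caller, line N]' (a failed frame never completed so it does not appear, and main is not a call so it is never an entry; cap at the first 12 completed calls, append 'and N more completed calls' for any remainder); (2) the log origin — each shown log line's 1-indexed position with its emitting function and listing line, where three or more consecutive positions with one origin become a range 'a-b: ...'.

Answer: the defect is in audit_lot at line 2.
Key observation: The log first diverges at position 5: the faulty run prints 'stage result 0' where the working version prints 'descend: n=3 acc=0'.
Call chain: main.
First divergence: position 5 — the shown line 'stage result 0' should read 'descend: n=3 acc=0'.
Intended log window:
  3: merge_totals done: 3
  4: intermediate pair 3, 3
  5: descend: n=3 acc=0
  6: descend: n=2 acc=3
Execution walk:
  merge_totals([10, 11, 12, 7, 12]) -> 3  [called from derive_floor, line 17]
  audit_lot(3, 0) -> 0  [called from derive_floor, line 20]
  derive_floor([10, 11, 12, 7, 12]) -> 0  [called from main, line 26]
Log origins:
  1 — main, line 25
  2 — derive_floor, line 16
  3 — merge_totals, line 12
  4 — derive_floor, line 19
  5 — main, line 27
A correct fix: line 2: replace `>` with `<=`.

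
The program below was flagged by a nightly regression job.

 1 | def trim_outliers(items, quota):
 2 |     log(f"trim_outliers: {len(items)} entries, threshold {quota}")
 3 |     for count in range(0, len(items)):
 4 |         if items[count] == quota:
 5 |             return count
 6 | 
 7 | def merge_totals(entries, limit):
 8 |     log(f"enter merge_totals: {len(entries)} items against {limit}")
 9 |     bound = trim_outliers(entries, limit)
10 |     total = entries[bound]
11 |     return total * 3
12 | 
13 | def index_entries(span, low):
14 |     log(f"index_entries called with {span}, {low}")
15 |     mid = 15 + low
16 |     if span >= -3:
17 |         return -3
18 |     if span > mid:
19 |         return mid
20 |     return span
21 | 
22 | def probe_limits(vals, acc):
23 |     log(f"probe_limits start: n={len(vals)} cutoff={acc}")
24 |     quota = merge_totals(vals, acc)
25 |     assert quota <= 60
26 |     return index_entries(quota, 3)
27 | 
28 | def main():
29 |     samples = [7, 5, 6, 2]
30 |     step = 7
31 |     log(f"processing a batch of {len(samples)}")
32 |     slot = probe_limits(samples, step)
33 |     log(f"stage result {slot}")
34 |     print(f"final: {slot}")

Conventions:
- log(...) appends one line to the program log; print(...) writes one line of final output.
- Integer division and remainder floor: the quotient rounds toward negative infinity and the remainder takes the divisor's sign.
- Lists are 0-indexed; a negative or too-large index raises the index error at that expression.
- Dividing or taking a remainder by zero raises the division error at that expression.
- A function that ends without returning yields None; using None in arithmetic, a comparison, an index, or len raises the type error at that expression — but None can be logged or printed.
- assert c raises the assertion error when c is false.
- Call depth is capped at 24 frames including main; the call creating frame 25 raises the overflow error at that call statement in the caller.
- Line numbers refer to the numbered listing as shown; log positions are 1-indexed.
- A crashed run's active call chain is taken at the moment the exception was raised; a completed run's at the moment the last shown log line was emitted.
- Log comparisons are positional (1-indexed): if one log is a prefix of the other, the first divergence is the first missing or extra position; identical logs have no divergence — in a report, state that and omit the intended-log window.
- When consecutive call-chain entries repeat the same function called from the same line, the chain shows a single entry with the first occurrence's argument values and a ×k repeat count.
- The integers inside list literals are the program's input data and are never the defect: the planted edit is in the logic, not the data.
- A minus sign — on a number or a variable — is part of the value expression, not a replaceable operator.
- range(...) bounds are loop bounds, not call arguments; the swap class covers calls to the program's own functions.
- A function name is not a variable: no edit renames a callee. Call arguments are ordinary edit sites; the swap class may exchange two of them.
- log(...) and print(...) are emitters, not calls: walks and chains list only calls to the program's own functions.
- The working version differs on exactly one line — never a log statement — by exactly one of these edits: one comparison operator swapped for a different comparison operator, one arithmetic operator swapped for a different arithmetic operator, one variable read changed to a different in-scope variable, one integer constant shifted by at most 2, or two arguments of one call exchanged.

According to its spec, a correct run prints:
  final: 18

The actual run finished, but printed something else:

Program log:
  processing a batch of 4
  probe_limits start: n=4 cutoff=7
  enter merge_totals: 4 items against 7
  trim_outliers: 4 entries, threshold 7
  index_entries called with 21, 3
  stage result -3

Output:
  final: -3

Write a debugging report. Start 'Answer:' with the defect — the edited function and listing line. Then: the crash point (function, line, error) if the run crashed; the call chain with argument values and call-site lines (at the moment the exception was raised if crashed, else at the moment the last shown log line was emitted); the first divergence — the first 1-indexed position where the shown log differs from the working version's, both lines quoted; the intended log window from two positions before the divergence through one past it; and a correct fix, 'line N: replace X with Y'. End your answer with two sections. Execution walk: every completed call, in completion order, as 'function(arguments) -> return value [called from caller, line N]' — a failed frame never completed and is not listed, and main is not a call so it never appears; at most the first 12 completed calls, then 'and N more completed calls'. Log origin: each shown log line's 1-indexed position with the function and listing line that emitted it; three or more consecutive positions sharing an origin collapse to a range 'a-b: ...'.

Answer: the defect is in index_entries at line 16.
Core observation: Position 6 is the first bad log line: 'stage result -3' should read 'stage result 18'.
Call chain: main.
First divergence: position 6; shown 'stage result -3' vs intended 'stage result 18'.
Intended log window:
  4: trim_outliers: 4 entries, threshold 7
  5: index_entries called with 21, 3
  6: stage result 18
Execution walk:
  trim_outliers([7, 5, 6, 2], 7) -> 0  [called from merge_totals, line 9]
  merge_totals([7, 5, 6, 2], 7) -> 21  [called from probe_limits, line 24]
  index_entries(21, 3) -> -3  [called from probe_limits, line 26]
  probe_limits([7, 5, 6, 2], 7) -> -3  [called from main, line 32]
Log origins:
  1: from main, line 31
  2: from probe_limits, line 23
  3: from merge_totals, line 8
  4: from trim_outliers, line 2
  5: from index_entries, line 14
  6: from main, line 33
A correct fix: line 16: replace `>=` with `<`.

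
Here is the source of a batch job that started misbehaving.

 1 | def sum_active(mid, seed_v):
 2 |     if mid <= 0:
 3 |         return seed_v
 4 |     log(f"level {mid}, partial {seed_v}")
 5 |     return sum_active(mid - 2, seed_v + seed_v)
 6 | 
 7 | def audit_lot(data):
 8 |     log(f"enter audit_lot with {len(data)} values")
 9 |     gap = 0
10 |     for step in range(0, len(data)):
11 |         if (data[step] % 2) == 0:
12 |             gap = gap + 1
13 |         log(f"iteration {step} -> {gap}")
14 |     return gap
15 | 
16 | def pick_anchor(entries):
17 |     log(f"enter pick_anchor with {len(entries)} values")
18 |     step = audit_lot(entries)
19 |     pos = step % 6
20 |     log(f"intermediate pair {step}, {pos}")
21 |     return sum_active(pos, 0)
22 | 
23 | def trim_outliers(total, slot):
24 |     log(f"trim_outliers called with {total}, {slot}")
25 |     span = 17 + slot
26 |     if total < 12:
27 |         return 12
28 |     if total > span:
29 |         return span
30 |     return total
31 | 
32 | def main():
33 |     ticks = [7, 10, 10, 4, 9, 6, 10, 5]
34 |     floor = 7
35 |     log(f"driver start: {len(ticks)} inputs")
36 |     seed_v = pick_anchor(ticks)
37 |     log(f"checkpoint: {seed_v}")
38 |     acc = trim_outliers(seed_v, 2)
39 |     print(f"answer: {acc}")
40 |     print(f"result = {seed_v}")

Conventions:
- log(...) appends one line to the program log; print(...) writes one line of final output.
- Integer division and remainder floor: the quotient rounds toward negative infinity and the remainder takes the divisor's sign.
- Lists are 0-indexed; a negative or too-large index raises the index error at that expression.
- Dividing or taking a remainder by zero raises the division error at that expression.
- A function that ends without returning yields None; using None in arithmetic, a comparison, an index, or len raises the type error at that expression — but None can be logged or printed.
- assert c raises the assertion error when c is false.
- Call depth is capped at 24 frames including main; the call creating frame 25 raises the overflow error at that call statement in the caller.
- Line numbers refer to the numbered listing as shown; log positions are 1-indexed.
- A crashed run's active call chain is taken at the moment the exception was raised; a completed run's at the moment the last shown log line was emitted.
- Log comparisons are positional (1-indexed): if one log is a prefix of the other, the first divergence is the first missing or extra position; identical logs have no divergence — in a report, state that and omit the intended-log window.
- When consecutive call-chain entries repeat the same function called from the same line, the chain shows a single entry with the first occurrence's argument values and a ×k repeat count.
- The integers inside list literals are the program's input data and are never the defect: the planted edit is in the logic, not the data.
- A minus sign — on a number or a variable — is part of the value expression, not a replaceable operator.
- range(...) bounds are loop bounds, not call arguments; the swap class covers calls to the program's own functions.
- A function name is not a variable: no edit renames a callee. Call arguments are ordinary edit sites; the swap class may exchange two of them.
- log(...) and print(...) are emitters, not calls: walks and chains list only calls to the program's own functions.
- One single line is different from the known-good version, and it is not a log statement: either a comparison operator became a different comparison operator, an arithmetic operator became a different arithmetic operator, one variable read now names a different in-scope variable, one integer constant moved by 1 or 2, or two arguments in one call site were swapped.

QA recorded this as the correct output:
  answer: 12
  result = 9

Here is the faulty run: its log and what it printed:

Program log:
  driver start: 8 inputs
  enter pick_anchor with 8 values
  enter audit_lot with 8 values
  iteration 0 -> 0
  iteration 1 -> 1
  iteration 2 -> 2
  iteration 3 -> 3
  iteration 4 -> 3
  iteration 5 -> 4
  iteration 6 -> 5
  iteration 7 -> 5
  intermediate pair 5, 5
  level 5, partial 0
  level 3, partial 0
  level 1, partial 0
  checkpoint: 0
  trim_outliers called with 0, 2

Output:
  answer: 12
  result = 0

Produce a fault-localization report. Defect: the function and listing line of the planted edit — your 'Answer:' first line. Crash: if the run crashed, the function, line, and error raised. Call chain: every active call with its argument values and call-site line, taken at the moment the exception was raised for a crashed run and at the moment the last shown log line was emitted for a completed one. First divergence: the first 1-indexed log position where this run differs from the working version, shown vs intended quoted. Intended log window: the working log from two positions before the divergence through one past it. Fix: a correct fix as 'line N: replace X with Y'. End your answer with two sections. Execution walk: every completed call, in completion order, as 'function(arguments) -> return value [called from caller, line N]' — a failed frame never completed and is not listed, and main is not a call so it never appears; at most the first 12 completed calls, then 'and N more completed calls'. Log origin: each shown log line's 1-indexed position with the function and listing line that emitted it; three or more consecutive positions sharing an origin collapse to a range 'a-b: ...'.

Answer: the defect is in sum_active at line 5.
Core observation: Log line 14 is where behavior first shows: 'level 3, partial 0' appears instead of 'level 3, partial 5'.
Call chain: main -> trim_outliers(0, 2) (called at line 38).
First divergence: position 14 — shown 'level 3, partial 0', intended 'level 3, partial 5'.
Intended log window:
  12: intermediate pair 5, 5
  13: level 5, partial 0
  14: level 3, partial 5
  15: level 1, partial 8
Execution walk:
  audit_lot([7, 10, 10, 4, 9, 6, 10, 5]) -> 5  [called from pick_anchor, line 18]
  sum_active(-1, 0) -> 0  [called from sum_active, line 5]
  sum_active(1, 0) -> 0  [called from sum_active, line 5]
  sum_active(3, 0) -> 0  [called from sum_active, line 5]
  sum_active(5, 0) -> 0  [called from pick_anchor, line 21]
  pick_anchor([7, 10, 10, 4, 9, 6, 10, 5]) -> 0  [called from main, line 36]
  trim_outliers(0, 2) -> 12  [called from main, line 38]
Log origins:
  1: from main, line 35
  2: from pick_anchor, line 17
  3: from audit_lot, line 8
  4-11: from audit_lot, line 13
  12: from pick_anchor, line 20
  13-15: from sum_active, line 4
  16: from main, line 37
  17: from trim_outliers, line 24
A correct fix: line 5: replace `seed_v + seed_v` with `seed_v + mid`.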